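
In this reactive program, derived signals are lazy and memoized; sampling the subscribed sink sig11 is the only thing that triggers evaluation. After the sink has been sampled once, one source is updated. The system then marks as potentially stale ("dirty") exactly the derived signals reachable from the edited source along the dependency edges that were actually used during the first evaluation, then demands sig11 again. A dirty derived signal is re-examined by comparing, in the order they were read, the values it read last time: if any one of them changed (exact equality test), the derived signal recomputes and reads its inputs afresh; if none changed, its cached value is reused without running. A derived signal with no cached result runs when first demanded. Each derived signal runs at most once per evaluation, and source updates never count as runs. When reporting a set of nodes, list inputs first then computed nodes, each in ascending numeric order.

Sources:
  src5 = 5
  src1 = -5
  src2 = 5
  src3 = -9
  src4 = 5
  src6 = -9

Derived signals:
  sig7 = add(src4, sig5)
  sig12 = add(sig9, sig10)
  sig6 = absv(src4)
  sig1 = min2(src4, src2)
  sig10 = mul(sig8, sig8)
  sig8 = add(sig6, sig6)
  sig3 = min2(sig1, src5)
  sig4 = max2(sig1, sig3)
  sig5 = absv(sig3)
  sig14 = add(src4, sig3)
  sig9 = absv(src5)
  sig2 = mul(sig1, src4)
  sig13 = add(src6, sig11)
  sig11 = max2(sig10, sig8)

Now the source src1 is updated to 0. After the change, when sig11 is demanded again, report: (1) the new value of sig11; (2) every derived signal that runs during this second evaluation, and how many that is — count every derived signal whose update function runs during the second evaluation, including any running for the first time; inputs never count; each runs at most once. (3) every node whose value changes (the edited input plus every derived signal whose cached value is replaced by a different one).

Demanding sig11 again yields 100.
0 derived signals run: none.
The nodes whose values change: src1.
Note the shortcut — nothing in the graph depends on src1 at all, so no recomputation happens.

First demand of the output computes:
  sig6 = absv(5) = 5
  sig8 = add(5, 5) = 10
  sig10 = mul(10, 10) = 100
  sig11 = max2(100, 10) = 100

After the edit, cleaning proceeds:
  no node depends on src1 at all; the second demand re-runs nothing.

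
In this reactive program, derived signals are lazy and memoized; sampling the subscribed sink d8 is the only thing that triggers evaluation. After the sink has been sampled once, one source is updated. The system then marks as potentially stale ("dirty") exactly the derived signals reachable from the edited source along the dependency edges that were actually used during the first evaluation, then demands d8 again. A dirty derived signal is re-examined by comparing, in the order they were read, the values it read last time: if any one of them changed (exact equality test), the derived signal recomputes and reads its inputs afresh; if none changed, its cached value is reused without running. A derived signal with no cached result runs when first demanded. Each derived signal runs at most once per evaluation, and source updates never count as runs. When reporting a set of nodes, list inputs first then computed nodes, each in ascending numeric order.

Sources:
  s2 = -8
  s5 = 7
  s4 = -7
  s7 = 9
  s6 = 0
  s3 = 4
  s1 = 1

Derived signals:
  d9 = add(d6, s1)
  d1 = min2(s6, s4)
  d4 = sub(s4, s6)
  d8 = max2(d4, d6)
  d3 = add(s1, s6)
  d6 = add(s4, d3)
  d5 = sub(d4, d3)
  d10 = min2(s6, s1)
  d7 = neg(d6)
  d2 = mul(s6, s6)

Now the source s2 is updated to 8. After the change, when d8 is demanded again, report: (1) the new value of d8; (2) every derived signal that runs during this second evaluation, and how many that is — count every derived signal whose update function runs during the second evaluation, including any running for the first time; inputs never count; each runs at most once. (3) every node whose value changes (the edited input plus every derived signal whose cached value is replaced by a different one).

Demanding d8 again yields -6.
0 derived signals run: none.
The nodes whose values change: s2.
Note the shortcut — nothing in the graph depends on s2 at all, so no recomputation happens.

First demand of the output computes:
  d3 = add(1, 0) = 1
  d4 = sub(-7, 0) = -7
  d6 = add(-7, 1) = -6
  d8 = max2(-7, -6) = -6

After the edit, cleaning proceeds:
  no node depends on s2 at all; the second demand re-runs nothing.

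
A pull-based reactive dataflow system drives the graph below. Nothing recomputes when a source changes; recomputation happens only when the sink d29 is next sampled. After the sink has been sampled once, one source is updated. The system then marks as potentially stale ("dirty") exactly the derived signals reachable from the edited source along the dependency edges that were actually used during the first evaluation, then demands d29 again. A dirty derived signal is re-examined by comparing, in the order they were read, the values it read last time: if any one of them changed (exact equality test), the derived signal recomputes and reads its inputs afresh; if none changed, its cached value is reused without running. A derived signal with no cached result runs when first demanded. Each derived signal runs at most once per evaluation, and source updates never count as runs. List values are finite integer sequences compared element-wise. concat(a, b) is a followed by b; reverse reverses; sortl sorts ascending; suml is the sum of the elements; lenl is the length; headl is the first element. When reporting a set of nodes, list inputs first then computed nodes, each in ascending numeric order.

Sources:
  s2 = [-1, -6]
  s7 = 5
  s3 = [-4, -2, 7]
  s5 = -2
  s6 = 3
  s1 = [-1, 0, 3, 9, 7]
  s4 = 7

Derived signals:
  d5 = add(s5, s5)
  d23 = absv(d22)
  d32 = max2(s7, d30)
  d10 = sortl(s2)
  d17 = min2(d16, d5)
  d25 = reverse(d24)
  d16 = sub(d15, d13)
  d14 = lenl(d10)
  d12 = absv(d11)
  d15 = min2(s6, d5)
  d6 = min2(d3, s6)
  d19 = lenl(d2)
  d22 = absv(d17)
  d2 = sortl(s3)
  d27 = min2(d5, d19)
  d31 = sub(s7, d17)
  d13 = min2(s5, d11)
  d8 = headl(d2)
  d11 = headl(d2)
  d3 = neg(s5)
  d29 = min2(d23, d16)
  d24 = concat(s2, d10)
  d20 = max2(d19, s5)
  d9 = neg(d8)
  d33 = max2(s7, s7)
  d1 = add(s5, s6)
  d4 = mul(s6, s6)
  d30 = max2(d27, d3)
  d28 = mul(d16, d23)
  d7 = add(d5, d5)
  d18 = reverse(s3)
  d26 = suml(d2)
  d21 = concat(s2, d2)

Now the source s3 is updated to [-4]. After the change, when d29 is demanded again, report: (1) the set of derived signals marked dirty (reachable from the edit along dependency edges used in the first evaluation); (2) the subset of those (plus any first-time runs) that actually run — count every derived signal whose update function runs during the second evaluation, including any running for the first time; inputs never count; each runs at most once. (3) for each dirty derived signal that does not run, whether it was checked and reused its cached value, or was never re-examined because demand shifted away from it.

First evaluation (everything demanded from the output):
  d2 = sortl([-4, -2, 7]) = [-4, -2, 7]
  d5 = add(-2, -2) = -4
  d11 = headl([-4, -2, 7]) = -4
  d13 = min2(-2, -4) = -4
  d15 = min2(3, -4) = -4
  d16 = sub(-4, -4) = 0
  d17 = min2(0, -4) = -4
  d22 = absv(-4) = 4
  d23 = absv(4) = 4
  d29 = min2(4, 0) = 0

Propagation after the edit:
  d2: runs — s3 [-4, -2, 7]->[-4]; result [-4].
  d11: runs — d2 [-4, -2, 7]->[-4]; result -4 (same value as before).
  d13: checked — values it read are unchanged (s5 unchanged, d11 unchanged); reused cached -4 without running.
  d16: checked — values it read are unchanged (d15 unchanged, d13 unchanged); reused cached 0 without running.
  d17: checked — values it read are unchanged (d16 unchanged, d5 unchanged); reused cached -4 without running.
  d22: checked — values it read are unchanged (d17 unchanged); reused cached 4 without running.
  d23: checked — values it read are unchanged (d22 unchanged); reused cached 4 without running.
  d29: checked — values it read are unchanged (d23 unchanged, d16 unchanged); reused cached 0 without running.

Key observation: the change is absorbed at d11 — it re-runs but produces the same value, and the output's value is unchanged.

Marked dirty: d2, d11, d13, d16, d17, d22, d23, d29.
Derived signals that run: d2, d11 — 2 in total.
Checked but reused from cache: d13, d16, d17, d22, d23, d29.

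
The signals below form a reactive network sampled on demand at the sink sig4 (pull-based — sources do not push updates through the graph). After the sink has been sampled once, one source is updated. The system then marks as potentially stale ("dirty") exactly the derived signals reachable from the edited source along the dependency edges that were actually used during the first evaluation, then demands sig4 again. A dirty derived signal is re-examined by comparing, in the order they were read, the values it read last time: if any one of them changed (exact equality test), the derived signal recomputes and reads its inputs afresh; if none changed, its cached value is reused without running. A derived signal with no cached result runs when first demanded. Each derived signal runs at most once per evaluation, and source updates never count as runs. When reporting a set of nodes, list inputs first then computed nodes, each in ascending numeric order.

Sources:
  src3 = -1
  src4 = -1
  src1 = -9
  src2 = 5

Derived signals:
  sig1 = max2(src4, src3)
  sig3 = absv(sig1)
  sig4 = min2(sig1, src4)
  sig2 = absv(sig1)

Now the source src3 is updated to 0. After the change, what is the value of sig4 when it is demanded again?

sig4 now evaluates to -1.

Initial pass — values computed on the first demand:
  sig1 = max2(-1, -1) = -1
  sig4 = min2(-1, -1) = -1

Second demand — change propagation:
  sig1: re-runs because src3 -1->0; new result 0.
  sig4: re-runs because sig1 -1->0; new result -1 (unchanged).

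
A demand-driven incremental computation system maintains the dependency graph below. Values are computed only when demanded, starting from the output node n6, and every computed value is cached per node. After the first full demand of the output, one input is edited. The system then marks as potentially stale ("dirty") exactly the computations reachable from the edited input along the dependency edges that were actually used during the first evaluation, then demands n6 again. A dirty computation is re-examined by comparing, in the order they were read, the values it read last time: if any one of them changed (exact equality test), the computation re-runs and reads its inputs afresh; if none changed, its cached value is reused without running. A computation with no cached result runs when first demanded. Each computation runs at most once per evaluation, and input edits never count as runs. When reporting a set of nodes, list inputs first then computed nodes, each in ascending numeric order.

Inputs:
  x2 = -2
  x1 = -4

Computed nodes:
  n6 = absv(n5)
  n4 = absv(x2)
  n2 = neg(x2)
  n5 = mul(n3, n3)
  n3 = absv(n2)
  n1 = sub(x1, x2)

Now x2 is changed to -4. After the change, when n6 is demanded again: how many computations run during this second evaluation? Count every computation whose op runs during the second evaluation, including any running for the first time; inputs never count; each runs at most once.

First evaluation (everything demanded from the output):
  n2 = neg(-2) = 2
  n3 = absv(2) = 2
  n5 = mul(2, 2) = 4
  n6 = absv(4) = 4

Propagation after the edit:
  n2: runs — x2 -2->-4; result 4.
  n3: runs — n2 2->4; result 4.
  n5: runs — n3 2->4; n3 2->4; result 16.
  n6: runs — n5 4->16; result 16.

Computations that run: n2, n3, n5, n6 — 4 in total.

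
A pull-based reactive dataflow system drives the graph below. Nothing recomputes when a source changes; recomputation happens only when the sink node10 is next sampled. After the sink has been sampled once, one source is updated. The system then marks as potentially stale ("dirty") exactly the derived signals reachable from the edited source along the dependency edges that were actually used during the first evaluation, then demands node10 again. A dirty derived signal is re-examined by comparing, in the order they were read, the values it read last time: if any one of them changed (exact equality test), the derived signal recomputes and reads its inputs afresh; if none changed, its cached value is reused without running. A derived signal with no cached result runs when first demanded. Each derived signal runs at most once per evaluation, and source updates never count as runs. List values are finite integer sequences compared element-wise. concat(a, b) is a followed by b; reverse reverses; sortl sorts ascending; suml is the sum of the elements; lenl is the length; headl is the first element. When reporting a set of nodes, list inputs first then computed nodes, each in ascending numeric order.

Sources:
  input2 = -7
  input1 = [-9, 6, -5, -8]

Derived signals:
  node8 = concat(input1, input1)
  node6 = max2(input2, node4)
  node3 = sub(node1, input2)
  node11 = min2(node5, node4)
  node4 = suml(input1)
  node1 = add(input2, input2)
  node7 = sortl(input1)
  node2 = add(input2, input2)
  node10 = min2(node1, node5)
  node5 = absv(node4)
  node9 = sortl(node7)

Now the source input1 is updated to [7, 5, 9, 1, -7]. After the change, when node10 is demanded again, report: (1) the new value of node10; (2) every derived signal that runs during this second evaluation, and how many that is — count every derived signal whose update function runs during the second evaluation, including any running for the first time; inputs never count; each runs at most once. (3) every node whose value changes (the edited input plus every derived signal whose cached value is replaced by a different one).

First evaluation (everything demanded from the output):
  node1 = add(-7, -7) = -14
  node4 = suml([-9, 6, -5, -8]) = -16
  node5 = absv(-16) = 16
  node10 = min2(-14, 16) = -14

Propagation after the edit:
  node4: runs — input1 [-9, 6, -5, -8]->[7, 5, 9, 1, -7]; result 15.
  node5: runs — node4 -16->15; result 15.
  node10: runs — node5 16->15; result -14 (same value as before).

New value of node10: -14.
Derived signals that run: node4, node5, node10 — 3 in total.
Values that change: input1, node4, node5.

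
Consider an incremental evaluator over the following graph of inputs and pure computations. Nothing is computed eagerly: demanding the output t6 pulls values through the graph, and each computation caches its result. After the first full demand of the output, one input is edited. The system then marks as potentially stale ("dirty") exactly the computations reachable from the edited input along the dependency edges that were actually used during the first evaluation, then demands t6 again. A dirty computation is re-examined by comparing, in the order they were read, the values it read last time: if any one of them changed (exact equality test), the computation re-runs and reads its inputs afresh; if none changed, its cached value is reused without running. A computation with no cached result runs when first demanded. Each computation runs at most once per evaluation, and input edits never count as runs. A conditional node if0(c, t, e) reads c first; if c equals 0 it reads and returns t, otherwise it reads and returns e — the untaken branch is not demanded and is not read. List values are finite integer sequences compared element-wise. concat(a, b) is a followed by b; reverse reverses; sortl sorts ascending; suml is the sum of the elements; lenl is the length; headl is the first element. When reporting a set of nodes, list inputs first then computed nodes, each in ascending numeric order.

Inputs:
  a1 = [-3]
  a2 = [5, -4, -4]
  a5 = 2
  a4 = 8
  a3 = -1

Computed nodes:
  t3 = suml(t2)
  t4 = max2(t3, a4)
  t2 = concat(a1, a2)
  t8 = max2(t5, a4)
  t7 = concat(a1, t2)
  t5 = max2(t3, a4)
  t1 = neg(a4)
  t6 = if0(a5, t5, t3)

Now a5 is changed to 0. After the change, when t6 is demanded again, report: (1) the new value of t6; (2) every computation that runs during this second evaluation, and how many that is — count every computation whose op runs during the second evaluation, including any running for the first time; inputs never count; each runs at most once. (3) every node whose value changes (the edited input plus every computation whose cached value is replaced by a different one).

Initial pass — values computed on the first demand:
  t2 = concat([-3], [5, -4, -4]) = [-3, 5, -4, -4]
  t3 = suml([-3, 5, -4, -4]) = -6
  t6 = if0(a5=2 -> else branch t3) = -6

Second demand — change propagation:
  t5: newly demanded (no cache) — executes and yields 8.
  t6: re-runs because a5 2->0; new result 8.

The important point: the flipped condition pulls in fresh nodes; t5 runs for the first time.

t6 now evaluates to 8.
Run set: t5, t6 (2 run).
Changed values: a5, t6.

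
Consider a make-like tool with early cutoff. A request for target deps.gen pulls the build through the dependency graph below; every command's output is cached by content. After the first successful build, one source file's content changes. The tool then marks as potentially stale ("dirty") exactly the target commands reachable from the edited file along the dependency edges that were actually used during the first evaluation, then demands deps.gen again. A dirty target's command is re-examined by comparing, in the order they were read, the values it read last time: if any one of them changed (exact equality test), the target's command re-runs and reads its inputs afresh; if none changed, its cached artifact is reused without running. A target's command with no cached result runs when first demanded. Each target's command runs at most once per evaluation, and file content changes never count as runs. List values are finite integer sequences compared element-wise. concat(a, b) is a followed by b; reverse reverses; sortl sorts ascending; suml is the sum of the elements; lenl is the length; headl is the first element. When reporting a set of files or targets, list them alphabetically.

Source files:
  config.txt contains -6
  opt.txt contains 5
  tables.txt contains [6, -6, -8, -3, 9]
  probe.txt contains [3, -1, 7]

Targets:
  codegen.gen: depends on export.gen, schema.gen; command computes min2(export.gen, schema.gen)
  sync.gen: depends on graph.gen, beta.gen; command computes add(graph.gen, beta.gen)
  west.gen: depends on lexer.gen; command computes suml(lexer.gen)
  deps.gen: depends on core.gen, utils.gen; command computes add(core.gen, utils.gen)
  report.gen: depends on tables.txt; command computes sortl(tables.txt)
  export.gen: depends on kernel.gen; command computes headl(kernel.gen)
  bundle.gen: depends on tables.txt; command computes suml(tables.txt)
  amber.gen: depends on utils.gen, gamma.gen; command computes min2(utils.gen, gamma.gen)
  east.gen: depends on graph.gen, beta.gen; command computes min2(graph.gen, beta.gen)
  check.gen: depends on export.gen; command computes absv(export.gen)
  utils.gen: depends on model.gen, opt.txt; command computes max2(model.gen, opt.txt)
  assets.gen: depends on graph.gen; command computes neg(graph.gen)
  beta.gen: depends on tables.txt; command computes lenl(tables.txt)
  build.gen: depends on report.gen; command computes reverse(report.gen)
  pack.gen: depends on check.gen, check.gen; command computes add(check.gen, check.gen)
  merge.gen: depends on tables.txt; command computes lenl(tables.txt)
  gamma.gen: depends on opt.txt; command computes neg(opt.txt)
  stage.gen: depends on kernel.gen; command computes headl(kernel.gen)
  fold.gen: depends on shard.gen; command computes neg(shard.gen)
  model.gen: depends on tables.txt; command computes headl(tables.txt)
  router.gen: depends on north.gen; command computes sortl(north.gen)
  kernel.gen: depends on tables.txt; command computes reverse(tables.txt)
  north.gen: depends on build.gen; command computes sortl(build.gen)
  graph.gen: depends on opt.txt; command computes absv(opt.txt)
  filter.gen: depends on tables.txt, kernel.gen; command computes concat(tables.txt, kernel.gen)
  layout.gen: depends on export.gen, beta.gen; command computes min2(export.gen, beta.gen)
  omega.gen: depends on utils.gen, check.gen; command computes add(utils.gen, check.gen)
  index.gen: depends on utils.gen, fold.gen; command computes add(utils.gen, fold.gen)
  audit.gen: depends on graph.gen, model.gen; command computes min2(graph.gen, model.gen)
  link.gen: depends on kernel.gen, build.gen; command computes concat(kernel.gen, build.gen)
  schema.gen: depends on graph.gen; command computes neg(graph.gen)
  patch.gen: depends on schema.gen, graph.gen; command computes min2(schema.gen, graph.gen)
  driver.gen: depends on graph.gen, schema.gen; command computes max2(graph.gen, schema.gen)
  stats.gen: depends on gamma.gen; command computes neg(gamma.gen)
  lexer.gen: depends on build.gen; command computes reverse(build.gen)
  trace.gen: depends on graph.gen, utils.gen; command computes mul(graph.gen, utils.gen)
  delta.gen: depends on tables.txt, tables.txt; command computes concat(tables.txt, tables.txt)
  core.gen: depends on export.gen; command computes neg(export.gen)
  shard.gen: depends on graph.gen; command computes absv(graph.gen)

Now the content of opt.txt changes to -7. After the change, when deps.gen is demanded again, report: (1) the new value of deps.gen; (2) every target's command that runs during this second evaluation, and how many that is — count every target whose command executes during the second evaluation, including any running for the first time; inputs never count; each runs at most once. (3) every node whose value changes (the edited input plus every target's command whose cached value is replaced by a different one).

Demanding deps.gen again yields -3.
1 target commands run: utils.gen.
The nodes whose values change: opt.txt.
Note the absorption at utils.gen: it re-runs yet its value is the same, leaving the output's value untouched.

First demand of the output computes:
  kernel.gen = reverse([6, -6, -8, -3, 9]) = [9, -3, -8, -6, 6]
  export.gen = headl([9, -3, -8, -6, 6]) = 9
  core.gen = neg(9) = -9
  model.gen = headl([6, -6, -8, -3, 9]) = 6
  utils.gen = max2(6, 5) = 6
  deps.gen = add(-9, 6) = -3

After the edit, cleaning proceeds:
  utils.gen: a read changed (opt.txt 5->-7) — executes, giving 6 — identical to its old value.
  deps.gen: dirty, but its reads are unchanged (core.gen unchanged, utils.gen unchanged); cached -3 stands.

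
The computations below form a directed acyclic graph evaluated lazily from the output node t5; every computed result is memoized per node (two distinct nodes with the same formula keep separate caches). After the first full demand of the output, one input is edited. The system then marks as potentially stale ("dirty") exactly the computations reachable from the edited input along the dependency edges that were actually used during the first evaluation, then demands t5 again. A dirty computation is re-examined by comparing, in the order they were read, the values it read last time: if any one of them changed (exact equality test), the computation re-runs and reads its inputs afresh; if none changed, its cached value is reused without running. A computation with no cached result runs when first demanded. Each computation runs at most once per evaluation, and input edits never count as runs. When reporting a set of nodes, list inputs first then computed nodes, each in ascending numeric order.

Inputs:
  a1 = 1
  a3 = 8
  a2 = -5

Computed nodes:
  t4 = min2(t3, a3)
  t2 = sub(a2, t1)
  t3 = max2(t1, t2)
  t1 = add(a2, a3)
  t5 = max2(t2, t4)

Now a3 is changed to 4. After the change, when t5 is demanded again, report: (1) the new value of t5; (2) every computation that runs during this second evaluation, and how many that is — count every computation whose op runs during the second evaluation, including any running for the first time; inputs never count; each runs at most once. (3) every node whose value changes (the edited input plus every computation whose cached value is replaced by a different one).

First demand of the output computes:
  t1 = add(-5, 8) = 3
  t2 = sub(-5, 3) = -8
  t3 = max2(3, -8) = 3
  t4 = min2(3, 8) = 3
  t5 = max2(-8, 3) = 3

After the edit, cleaning proceeds:
  t1: a read changed (a3 8->4) — executes, giving -1.
  t2: a read changed (t1 3->-1) — executes, giving -4.
  t3: a read changed (t1 3->-1; t2 -8->-4) — executes, giving -1.
  t4: a read changed (t3 3->-1; a3 8->4) — executes, giving -1.
  t5: a read changed (t2 -8->-4; t4 3->-1) — executes, giving -1.

Demanding t5 again yields -1.
5 computations run: t1, t2, t3, t4, t5.
The nodes whose values change: a3, t1, t2, t3, t4, t5.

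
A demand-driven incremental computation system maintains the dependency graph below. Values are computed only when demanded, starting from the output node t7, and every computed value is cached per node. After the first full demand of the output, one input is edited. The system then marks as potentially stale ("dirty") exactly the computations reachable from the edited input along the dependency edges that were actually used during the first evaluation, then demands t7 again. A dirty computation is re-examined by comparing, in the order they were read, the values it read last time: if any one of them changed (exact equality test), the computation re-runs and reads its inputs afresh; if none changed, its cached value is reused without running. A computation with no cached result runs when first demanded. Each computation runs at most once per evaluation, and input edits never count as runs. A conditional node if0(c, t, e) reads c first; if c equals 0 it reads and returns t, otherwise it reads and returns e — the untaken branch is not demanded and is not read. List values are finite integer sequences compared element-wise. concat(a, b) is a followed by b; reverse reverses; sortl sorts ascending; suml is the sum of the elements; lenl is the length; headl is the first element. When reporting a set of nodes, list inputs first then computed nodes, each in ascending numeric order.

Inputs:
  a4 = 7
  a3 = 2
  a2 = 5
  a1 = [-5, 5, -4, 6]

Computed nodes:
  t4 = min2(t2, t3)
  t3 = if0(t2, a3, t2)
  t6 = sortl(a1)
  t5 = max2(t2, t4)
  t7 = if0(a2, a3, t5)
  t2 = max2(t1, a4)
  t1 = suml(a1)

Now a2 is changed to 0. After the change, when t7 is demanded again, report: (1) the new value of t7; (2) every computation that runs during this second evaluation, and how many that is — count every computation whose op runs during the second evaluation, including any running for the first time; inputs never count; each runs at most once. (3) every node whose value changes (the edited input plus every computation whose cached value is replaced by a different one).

First evaluation (everything demanded from the output):
  t1 = suml([-5, 5, -4, 6]) = 2
  t2 = max2(2, 7) = 7
  t3 = if0(t2=7 -> else branch t2) = 7
  t4 = min2(7, 7) = 7
  t5 = max2(7, 7) = 7
  t7 = if0(a2=5 -> else branch t5) = 7

Propagation after the edit:
  t7: runs — a2 5->0; result 2.

New value of t7: 2.
Computations that run: t7 — 1 in total.
Values that change: a2, t7.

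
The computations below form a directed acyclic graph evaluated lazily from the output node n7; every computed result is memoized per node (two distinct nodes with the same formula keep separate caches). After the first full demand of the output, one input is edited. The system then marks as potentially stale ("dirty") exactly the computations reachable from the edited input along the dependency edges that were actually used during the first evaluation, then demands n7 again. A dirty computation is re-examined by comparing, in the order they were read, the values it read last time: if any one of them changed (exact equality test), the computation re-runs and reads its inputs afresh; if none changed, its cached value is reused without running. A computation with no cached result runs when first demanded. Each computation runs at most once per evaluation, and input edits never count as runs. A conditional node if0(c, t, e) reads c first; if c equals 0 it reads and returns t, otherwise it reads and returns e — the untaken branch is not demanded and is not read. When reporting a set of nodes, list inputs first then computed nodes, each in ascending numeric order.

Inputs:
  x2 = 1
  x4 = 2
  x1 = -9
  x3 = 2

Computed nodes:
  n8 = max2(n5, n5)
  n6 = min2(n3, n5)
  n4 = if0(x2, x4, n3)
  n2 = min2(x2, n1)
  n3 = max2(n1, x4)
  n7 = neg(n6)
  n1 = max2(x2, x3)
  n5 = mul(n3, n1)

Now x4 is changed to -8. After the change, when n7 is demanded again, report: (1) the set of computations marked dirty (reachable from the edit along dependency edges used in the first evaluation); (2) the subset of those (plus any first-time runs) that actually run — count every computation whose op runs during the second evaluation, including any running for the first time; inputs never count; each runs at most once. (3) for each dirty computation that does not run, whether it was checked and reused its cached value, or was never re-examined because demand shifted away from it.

The edit dirties: n3, n5, n6, n7.
1 computations run: n3.
Cache hits after checking: n5, n6, n7.
Note the absorption at n3: it re-runs yet its value is the same, leaving the output's value untouched.

First demand of the output computes:
  n1 = max2(1, 2) = 2
  n3 = max2(2, 2) = 2
  n5 = mul(2, 2) = 4
  n6 = min2(2, 4) = 2
  n7 = neg(2) = -2

After the edit, cleaning proceeds:
  n3: a read changed (x4 2->-8) — executes, giving 2 — identical to its old value.
  n5: dirty, but its reads are unchanged (n3 unchanged, n1 unchanged); cached 4 stands.
  n6: dirty, but its reads are unchanged (n3 unchanged, n5 unchanged); cached 2 stands.
  n7: dirty, but its reads are unchanged (n6 unchanged); cached -2 stands.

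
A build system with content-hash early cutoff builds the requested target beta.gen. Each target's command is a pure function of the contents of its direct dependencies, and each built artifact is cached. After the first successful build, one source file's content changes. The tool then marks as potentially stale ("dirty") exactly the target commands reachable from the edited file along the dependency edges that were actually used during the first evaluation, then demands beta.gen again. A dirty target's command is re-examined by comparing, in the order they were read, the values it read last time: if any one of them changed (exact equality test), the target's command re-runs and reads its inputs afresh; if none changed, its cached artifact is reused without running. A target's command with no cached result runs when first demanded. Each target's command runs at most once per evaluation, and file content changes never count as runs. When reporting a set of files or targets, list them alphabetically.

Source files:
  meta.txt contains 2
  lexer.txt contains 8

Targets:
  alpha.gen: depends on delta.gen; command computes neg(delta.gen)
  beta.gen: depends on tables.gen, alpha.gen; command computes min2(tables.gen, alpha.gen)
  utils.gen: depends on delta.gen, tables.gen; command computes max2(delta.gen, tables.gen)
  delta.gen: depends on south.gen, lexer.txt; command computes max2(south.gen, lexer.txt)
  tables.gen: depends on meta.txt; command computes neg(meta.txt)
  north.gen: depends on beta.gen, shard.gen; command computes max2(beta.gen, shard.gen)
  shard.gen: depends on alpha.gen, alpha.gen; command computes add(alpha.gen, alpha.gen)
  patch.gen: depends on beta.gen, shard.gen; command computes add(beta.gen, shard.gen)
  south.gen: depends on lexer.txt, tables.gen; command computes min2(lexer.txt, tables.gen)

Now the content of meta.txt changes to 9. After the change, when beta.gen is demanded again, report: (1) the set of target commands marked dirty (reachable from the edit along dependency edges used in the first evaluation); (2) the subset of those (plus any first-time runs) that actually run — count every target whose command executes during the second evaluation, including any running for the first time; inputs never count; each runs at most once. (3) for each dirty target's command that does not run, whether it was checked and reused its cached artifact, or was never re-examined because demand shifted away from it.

Marked dirty: alpha.gen, beta.gen, delta.gen, south.gen, tables.gen.
Target commands that run: beta.gen, delta.gen, south.gen, tables.gen — 4 in total.
Checked but reused from cache: alpha.gen.
Key observation: the cutoff stops propagation at alpha.gen — its inputs' values are unchanged, so it reuses its cache.

First evaluation (everything demanded from the output):
  tables.gen = neg(2) = -2
  south.gen = min2(8, -2) = -2
  delta.gen = max2(-2, 8) = 8
  alpha.gen = neg(8) = -8
  beta.gen = min2(-2, -8) = -8

Propagation after the edit:
  tables.gen: runs — meta.txt 2->9; result -9.
  south.gen: runs — tables.gen -2->-9; result -9.
  delta.gen: runs — south.gen -2->-9; result 8 (same value as before).
  alpha.gen: checked — values it read are unchanged (delta.gen unchanged); reused cached -8 without running.
  beta.gen: runs — tables.gen -2->-9; result -9.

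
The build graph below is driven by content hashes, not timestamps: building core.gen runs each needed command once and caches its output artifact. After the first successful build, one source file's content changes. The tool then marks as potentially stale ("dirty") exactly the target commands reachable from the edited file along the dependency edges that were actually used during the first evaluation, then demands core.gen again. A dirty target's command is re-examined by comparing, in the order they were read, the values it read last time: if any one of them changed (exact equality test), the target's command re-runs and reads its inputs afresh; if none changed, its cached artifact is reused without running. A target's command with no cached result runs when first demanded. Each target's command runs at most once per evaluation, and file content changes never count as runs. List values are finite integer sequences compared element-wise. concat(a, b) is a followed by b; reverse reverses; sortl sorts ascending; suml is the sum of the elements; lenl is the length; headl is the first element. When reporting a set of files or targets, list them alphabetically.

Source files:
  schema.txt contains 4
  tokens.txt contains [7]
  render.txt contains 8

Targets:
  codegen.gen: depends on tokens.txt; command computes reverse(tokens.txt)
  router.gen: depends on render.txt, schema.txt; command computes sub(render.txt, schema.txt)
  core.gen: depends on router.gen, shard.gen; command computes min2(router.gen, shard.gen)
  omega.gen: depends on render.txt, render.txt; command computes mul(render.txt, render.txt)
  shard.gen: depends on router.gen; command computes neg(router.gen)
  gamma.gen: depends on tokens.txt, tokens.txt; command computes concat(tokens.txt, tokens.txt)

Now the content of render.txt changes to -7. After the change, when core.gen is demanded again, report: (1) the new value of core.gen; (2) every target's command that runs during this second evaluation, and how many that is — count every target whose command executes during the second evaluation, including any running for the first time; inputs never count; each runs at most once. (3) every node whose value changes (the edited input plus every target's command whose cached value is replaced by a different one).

Initial pass — values computed on the first demand:
  router.gen = sub(8, 4) = 4
  shard.gen = neg(4) = -4
  core.gen = min2(4, -4) = -4

Second demand — change propagation:
  router.gen: re-runs because render.txt 8->-7; new result -11.
  shard.gen: re-runs because router.gen 4->-11; new result 11.
  core.gen: re-runs because router.gen 4->-11; shard.gen -4->11; new result -11.

core.gen now evaluates to -11.
Run set: core.gen, router.gen, shard.gen (3 run).
Changed values: core.gen, render.txt, router.gen, shard.gen.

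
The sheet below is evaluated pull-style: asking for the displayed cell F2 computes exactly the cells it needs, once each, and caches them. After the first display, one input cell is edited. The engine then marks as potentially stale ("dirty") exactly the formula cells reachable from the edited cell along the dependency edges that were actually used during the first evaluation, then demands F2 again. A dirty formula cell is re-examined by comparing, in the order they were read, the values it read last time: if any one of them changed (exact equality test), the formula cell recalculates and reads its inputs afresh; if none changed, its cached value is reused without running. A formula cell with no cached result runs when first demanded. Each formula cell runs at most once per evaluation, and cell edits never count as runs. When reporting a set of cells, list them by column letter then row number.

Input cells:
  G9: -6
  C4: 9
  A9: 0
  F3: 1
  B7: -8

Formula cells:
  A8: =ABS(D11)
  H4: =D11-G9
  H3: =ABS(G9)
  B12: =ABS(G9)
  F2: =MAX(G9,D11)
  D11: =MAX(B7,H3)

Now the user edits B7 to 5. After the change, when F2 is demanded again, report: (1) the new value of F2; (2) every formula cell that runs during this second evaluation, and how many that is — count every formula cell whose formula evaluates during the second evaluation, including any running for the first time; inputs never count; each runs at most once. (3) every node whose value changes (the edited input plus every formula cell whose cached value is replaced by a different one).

First demand of the output computes:
  H3 = ABS(-6) = 6
  D11 = MAX(-8, 6) = 6
  F2 = MAX(-6, 6) = 6

After the edit, cleaning proceeds:
  D11: a read changed (B7 -8->5) — executes, giving 6 — identical to its old value.
  F2: dirty, but its reads are unchanged (G9 unchanged, D11 unchanged); cached 6 stands.

Note the absorption at D11: it re-runs yet its value is the same, leaving the output's value untouched.

Demanding F2 again yields 6.
1 formula cells run: D11.
The nodes whose values change: B7.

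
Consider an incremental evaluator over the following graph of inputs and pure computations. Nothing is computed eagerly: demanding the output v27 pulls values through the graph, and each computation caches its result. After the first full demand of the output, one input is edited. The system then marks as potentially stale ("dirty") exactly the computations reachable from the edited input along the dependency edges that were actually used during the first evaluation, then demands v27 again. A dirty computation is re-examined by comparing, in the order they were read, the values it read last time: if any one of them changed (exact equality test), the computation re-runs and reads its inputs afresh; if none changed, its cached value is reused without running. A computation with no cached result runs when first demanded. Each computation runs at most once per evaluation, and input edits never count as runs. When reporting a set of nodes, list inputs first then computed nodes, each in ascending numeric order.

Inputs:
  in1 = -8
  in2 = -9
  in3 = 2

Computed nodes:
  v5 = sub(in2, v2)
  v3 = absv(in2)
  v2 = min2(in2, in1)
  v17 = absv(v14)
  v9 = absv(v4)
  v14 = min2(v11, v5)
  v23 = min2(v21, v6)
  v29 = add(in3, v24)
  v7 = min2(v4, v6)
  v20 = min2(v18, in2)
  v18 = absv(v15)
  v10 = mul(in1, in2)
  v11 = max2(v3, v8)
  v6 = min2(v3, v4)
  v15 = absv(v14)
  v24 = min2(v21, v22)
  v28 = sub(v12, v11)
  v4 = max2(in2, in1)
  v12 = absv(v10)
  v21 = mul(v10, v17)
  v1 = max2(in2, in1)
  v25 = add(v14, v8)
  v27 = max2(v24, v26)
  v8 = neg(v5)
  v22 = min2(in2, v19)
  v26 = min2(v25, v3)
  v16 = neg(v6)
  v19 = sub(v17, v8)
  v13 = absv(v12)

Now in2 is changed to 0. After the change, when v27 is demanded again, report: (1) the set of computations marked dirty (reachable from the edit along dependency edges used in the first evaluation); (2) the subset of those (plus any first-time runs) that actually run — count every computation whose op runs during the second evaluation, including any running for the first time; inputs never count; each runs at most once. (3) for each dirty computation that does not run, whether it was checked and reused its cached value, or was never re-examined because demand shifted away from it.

Dirty set: v2, v3, v5, v8, v10, v11, v14, v17, v19, v21, v22, v24, v25, v26, v27.
Run set: v2, v3, v5, v8, v10, v11, v14, v19, v21, v22, v24, v25, v26, v27 (14 run).
Re-examined without running (cache reused): v17.
The important point: at v17 every value read last time is unchanged, so the dirty flag clears without a run.

Initial pass — values computed on the first demand:
  v2 = min2(-9, -8) = -9
  v3 = absv(-9) = 9
  v5 = sub(-9, -9) = 0
  v8 = neg(0) = 0
  v10 = mul(-8, -9) = 72
  v11 = max2(9, 0) = 9
  v14 = min2(9, 0) = 0
  v17 = absv(0) = 0
  v19 = sub(0, 0) = 0
  v21 = mul(72, 0) = 0
  v22 = min2(-9, 0) = -9
  v24 = min2(0, -9) = -9
  v25 = add(0, 0) = 0
  v26 = min2(0, 9) = 0
  v27 = max2(-9, 0) = 0

Second demand — change propagation:
  v2: re-runs because in2 -9->0; new result -8.
  v3: re-runs because in2 -9->0; new result 0.
  v5: re-runs because in2 -9->0; v2 -9->-8; new result 8.
  v8: re-runs because v5 0->8; new result -8.
  v10: re-runs because in2 -9->0; new result 0.
  v11: re-runs because v3 9->0; v8 0->-8; new result 0.
  v14: re-runs because v11 9->0; v5 0->8; new result 0 (unchanged).
  v17: re-examined; everything it read last time is the same (v14 unchanged) — cache 0 kept, no run.
  v19: re-runs because v8 0->-8; new result 8.
  v21: re-runs because v10 72->0; new result 0 (unchanged).
  v22: re-runs because in2 -9->0; v19 0->8; new result 0.
  v24: re-runs because v22 -9->0; new result 0.
  v25: re-runs because v8 0->-8; new result -8.
  v26: re-runs because v25 0->-8; v3 9->0; new result -8.
  v27: re-runs because v24 -9->0; v26 0->-8; new result 0 (unchanged).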